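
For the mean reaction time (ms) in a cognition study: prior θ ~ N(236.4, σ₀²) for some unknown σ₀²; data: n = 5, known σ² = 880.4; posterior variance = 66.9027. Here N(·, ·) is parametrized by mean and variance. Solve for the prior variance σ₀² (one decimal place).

σ₀² = 107.9

For the Normal–Normal model with known σ², precisions add: τ_n = τ₀ + n/σ².
So 1/σ₀² = 1/66.9027 − 5/880.4 = 0.014947 − 0.005679 = 0.009268.
Hence σ₀² = 1/0.009268 ≈ 107.9.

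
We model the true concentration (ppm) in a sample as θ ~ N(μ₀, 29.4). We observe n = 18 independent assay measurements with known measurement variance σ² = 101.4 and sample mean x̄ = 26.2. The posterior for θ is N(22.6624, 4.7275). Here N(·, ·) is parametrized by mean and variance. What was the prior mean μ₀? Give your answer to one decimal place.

μ₀ = 4.2

With known observation variance, the Normal–Normal posterior has precision τ_n = τ₀ + n/σ² and mean μ_n = (τ₀μ₀ + (n/σ²)x̄)/τ_n.
Here τ₀ = 1/29.4 = 0.034014 and τ_data = 18/101.4 = 0.177515, so τ_n = 0.211529.
Rearranging for μ₀: μ₀ = (μ_n·τ_n − τ_data·x̄)/τ₀ = (22.6624·0.211529 − 0.177515·26.2) / 0.034014 = 0.142862/0.034014 ≈ 4.2.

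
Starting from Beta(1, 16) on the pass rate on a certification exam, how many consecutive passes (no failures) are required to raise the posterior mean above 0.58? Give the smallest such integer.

After k passes and 0 failures the posterior is Beta(1+k, 16), with mean (1+k)/(1+16+k).
Set (1+k)/(17+k) > 0.58 and solve: k > (0.58·17 − 1)/(1 − 0.58) = 21.095.
The smallest integer exceeding 21.095 is 22, and checking k=22: (23)/(39) = 0.5897 > 0.58.

k = 22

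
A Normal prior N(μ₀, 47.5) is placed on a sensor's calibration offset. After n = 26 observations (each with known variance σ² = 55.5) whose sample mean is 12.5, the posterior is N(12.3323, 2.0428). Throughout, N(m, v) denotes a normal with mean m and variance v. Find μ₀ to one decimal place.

μ₀ = 8.6

The posterior mean is a precision-weighted average: μ_n = (τ₀μ₀ + τ_data·x̄)/(τ₀+τ_data), with τ₀=1/σ₀² and τ_data=n/σ².
Here τ₀ = 1/47.5 = 0.021053 and τ_data = 26/55.5 = 0.468468, so τ_n = 0.489521.
Rearranging for μ₀: μ₀ = (μ_n·τ_n − τ_data·x̄)/τ₀ = (12.3323·0.489521 − 0.468468·12.5) / 0.021053 = 0.181070/0.021053 ≈ 8.6.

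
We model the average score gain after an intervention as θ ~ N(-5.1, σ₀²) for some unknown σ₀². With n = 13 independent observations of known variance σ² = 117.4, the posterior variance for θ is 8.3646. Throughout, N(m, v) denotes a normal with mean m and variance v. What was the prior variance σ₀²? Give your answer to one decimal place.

σ₀² = 113.4

For the Normal–Normal model with known σ², precisions add: τ_n = τ₀ + n/σ².
So 1/σ₀² = 1/8.3646 − 13/117.4 = 0.119551 − 0.110733 = 0.008818.
Hence σ₀² = 1/0.008818 ≈ 113.4.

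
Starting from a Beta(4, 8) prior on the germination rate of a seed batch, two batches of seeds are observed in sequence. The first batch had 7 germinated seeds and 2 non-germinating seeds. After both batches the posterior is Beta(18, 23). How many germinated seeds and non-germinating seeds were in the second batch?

7 germinated seeds and 13 non-germinating seeds

Sequential conjugate updates are equivalent to a single update on the pooled data, so total successes = posterior α − prior α and total failures = posterior β − prior β.
Total across both batches: 18−4=14 germinated seeds, 23−8=15 non-germinating seeds.
Subtract the first batch: 14−7=7 germinated seeds and 15−2=13 non-germinating seeds.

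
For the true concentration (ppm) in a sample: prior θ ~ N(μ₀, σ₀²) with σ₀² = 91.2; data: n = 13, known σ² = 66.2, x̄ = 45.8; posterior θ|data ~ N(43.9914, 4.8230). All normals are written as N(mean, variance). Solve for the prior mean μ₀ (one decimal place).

The posterior mean is a precision-weighted average: μ_n = (τ₀μ₀ + τ_data·x̄)/(τ₀+τ_data), with τ₀=1/σ₀² and τ_data=n/σ².
Here τ₀ = 1/91.2 = 0.010965 and τ_data = 13/66.2 = 0.196375, so τ_n = 0.207340.
Rearranging for μ₀: μ₀ = (μ_n·τ_n − τ_data·x̄)/τ₀ = (43.9914·0.207340 − 0.196375·45.8) / 0.010965 = 0.127202/0.010965 ≈ 11.6.

μ₀ = 11.6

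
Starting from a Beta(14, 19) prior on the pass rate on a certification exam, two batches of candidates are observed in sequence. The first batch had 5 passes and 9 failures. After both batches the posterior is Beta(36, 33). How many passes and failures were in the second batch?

17 passes and 5 failures

Because Beta–binomial updating is additive in the counts, the combined data contributed (α_post−α_prior, β_post−β_prior) successes and failures.
Total across both batches: 36−14=22 passes, 33−19=14 failures.
Subtract the first batch: 22−5=17 passes and 14−9=5 failures.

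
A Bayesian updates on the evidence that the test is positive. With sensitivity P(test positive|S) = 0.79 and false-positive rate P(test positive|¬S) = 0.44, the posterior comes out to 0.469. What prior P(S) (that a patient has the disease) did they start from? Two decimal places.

In odds form, posterior odds = prior odds × likelihood ratio, so prior odds = posterior odds ÷ LR.
Posterior odds = 0.469/(1−0.469) = 0.8832. LR = 0.79/0.44 = 1.7955.
Prior odds = 0.8832/1.7955 = 0.4919, so P(S) = 0.4919/(1+0.4919) ≈ 0.33.

P(S) = 0.33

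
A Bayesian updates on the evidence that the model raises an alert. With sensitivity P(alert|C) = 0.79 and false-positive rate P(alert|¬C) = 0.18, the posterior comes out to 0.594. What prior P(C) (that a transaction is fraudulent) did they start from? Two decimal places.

Bayes' rule in odds form gives O(C|E) = O(C)·[P(E|C)/P(E|¬C)], hence O(C) = O(C|E)/LR.
Posterior odds = 0.594/(1−0.594) = 1.4631. LR = 0.79/0.18 = 4.3889.
Prior odds = 1.4631/4.3889 = 0.3334, so P(C) = 0.3334/(1+0.3334) ≈ 0.25.

P(C) = 0.25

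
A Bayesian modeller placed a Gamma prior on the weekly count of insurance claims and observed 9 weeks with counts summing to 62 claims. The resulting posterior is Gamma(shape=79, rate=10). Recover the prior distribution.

A Gamma(α, β) prior (rate parametrization) on a Poisson rate with n observations summing to S gives posterior Gamma(α+S, β+n).
So α = 79 − 62 = 17 and β = 10 − 9 = 1.

Gamma(shape=17, rate=1)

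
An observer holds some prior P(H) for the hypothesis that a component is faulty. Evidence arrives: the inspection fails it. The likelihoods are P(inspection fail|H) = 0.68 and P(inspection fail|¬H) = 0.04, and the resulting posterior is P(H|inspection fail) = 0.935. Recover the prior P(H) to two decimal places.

P(H) = 0.46

Bayes' rule in odds form gives O(H|E) = O(H)·[P(E|H)/P(E|¬H)], hence O(H) = O(H|E)/LR.
Posterior odds = 0.935/(1−0.935) = 14.3846. LR = 0.68/0.04 = 17.0000.
Prior odds = 14.3846/17.0000 = 0.8462, so P(H) = 0.8462/(1+0.8462) ≈ 0.46.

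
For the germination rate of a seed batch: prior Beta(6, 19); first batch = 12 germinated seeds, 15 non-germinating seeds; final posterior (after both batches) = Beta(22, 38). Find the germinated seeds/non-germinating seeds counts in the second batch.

Because Beta–binomial updating is additive in the counts, the combined data contributed (α_post−α_prior, β_post−β_prior) successes and failures.
Total across both batches: 22−6=16 germinated seeds, 38−19=19 non-germinating seeds.
Subtract the first batch: 16−12=4 germinated seeds and 19−15=4 non-germinating seeds.

4 germinated seeds and 4 non-germinating seeds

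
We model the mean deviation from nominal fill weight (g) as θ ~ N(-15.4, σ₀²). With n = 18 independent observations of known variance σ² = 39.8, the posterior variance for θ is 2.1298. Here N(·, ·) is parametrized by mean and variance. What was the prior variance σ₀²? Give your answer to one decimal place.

For the Normal–Normal model with known σ², precisions add: τ_n = τ₀ + n/σ².
So 1/σ₀² = 1/2.1298 − 18/39.8 = 0.469528 − 0.452261 = 0.017267.
Hence σ₀² = 1/0.017267 ≈ 57.9.

σ₀² = 57.9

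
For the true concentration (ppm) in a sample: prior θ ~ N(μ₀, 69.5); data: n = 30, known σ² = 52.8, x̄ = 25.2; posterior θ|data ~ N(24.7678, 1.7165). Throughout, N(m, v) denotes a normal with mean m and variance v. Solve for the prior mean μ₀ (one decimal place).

μ₀ = 7.7

With known observation variance, the Normal–Normal posterior has precision τ_n = τ₀ + n/σ² and mean μ_n = (τ₀μ₀ + (n/σ²)x̄)/τ_n.
Here τ₀ = 1/69.5 = 0.014388 and τ_data = 30/52.8 = 0.568182, so τ_n = 0.582570.
Rearranging for μ₀: μ₀ = (μ_n·τ_n − τ_data·x̄)/τ₀ = (24.7678·0.582570 − 0.568182·25.2) / 0.014388 = 0.110791/0.014388 ≈ 7.7.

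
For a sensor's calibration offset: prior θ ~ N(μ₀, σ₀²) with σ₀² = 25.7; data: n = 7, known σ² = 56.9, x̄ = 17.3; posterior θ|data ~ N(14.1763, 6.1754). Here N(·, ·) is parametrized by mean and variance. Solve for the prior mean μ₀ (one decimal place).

The posterior mean is a precision-weighted average: μ_n = (τ₀μ₀ + τ_data·x̄)/(τ₀+τ_data), with τ₀=1/σ₀² and τ_data=n/σ².
Here τ₀ = 1/25.7 = 0.038911 and τ_data = 7/56.9 = 0.123023, so τ_n = 0.161934.
Rearranging for μ₀: μ₀ = (μ_n·τ_n − τ_data·x̄)/τ₀ = (14.1763·0.161934 − 0.123023·17.3) / 0.038911 = 0.167327/0.038911 ≈ 4.3.

μ₀ = 4.3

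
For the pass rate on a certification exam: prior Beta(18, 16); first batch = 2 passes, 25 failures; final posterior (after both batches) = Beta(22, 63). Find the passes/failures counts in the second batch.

2 passes and 22 failures

Sequential conjugate updates are equivalent to a single update on the pooled data, so total successes = posterior α − prior α and total failures = posterior β − prior β.
Total across both batches: 22−18=4 passes, 63−16=47 failures.
Subtract the first batch: 4−2=2 passes and 47−25=22 failures.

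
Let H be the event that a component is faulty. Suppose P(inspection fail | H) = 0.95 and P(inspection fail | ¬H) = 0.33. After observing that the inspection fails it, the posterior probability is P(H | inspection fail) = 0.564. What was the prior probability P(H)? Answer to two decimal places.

Bayes' rule in odds form gives O(H|E) = O(H)·[P(E|H)/P(E|¬H)], hence O(H) = O(H|E)/LR.
Posterior odds = 0.564/(1−0.564) = 1.2936. LR = 0.95/0.33 = 2.8788.
Prior odds = 1.2936/2.8788 = 0.4494, so P(H) = 0.4494/(1+0.4494) ≈ 0.31.

P(H) = 0.31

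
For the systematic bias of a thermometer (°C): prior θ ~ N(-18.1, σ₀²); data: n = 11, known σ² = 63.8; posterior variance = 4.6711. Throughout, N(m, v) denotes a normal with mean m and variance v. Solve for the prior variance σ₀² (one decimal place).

Posterior precision equals prior precision plus data precision: 1/σ_n² = 1/σ₀² + n/σ².
So 1/σ₀² = 1/4.6711 − 11/63.8 = 0.214082 − 0.172414 = 0.041668.
Hence σ₀² = 1/0.041668 ≈ 24.0.

σ₀² = 24.0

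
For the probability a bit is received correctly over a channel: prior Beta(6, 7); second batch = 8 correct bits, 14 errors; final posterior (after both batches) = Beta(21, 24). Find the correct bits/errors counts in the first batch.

7 correct bits and 3 errors

Sequential conjugate updates are equivalent to a single update on the pooled data, so total successes = posterior α − prior α and total failures = posterior β − prior β.
Total across both batches: 21−6=15 correct bits, 24−7=17 errors.
Subtract the second batch: 15−8=7 correct bits and 17−14=3 errors.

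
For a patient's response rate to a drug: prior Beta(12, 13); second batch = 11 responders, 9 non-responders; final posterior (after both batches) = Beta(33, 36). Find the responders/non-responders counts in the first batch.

10 responders and 14 non-responders

Sequential conjugate updates are equivalent to a single update on the pooled data, so total successes = posterior α − prior α and total failures = posterior β − prior β.
Total across both batches: 33−12=21 responders, 36−13=23 non-responders.
Subtract the second batch: 21−11=10 responders and 23−9=14 non-responders.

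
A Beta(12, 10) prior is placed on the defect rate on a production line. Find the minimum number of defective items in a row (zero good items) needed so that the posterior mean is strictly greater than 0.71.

After k defective items and 0 good items the posterior is Beta(12+k, 10), with mean (12+k)/(12+10+k).
Set (12+k)/(22+k) > 0.71 and solve: k > (0.71·22 − 12)/(1 − 0.71) = 12.483.
The smallest integer exceeding 12.483 is 13.

k = 13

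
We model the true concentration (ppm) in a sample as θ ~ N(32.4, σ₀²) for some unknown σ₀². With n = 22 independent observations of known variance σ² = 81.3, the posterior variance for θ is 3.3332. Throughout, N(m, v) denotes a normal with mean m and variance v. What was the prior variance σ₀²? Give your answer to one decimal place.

Posterior precision equals prior precision plus data precision: 1/σ_n² = 1/σ₀² + n/σ².
So 1/σ₀² = 1/3.3332 − 22/81.3 = 0.300012 − 0.270603 = 0.029409.
Hence σ₀² = 1/0.029409 ≈ 34.0.

σ₀² = 34.0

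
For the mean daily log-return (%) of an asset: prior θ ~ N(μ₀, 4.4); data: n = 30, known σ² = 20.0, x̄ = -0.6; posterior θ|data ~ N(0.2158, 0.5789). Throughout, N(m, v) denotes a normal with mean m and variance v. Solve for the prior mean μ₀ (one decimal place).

With known observation variance, the Normal–Normal posterior has precision τ_n = τ₀ + n/σ² and mean μ_n = (τ₀μ₀ + (n/σ²)x̄)/τ_n.
Here τ₀ = 1/4.4 = 0.227273 and τ_data = 30/20.0 = 1.500000, so τ_n = 1.727273.
Rearranging for μ₀: μ₀ = (μ_n·τ_n − τ_data·x̄)/τ₀ = (0.2158·1.727273 − 1.500000·-0.6) / 0.227273 = 1.272746/0.227273 ≈ 5.6.

μ₀ = 5.6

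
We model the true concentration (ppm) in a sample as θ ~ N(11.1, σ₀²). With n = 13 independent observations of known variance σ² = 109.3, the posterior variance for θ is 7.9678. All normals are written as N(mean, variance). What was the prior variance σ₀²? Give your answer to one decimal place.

σ₀² = 152.3

Posterior precision equals prior precision plus data precision: 1/σ_n² = 1/σ₀² + n/σ².
So 1/σ₀² = 1/7.9678 − 13/109.3 = 0.125505 − 0.118939 = 0.006566.
Hence σ₀² = 1/0.006566 ≈ 152.3.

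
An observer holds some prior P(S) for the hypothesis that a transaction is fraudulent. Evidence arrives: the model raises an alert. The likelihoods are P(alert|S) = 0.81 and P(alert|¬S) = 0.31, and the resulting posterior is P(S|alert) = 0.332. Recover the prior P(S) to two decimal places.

Bayes' rule in odds form gives O(S|E) = O(S)·[P(E|S)/P(E|¬S)], hence O(S) = O(S|E)/LR.
Posterior odds = 0.332/(1−0.332) = 0.4970. LR = 0.81/0.31 = 2.6129.
Prior odds = 0.4970/2.6129 = 0.1902, so P(S) = 0.1902/(1+0.1902) ≈ 0.16.

P(S) = 0.16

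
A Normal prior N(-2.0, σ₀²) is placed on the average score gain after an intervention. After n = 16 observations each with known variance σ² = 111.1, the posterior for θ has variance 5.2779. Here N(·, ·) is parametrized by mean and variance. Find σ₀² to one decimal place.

For the Normal–Normal model with known σ², precisions add: τ_n = τ₀ + n/σ².
So 1/σ₀² = 1/5.2779 − 16/111.1 = 0.189469 − 0.144014 = 0.045455.
Hence σ₀² = 1/0.045455 ≈ 22.0.

σ₀² = 22.0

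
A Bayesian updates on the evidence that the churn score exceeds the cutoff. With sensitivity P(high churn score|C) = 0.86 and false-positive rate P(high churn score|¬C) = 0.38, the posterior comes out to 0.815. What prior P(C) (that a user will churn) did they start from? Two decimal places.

In odds form, posterior odds = prior odds × likelihood ratio, so prior odds = posterior odds ÷ LR.
Posterior odds = 0.815/(1−0.815) = 4.4054. LR = 0.86/0.38 = 2.2632.
Prior odds = 4.4054/2.2632 = 1.9465, so P(C) = 1.9465/(1+1.9465) ≈ 0.66.

P(C) = 0.66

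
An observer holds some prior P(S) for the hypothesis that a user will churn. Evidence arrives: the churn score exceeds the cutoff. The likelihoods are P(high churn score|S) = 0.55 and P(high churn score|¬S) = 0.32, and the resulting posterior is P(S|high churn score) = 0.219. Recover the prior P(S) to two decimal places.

In odds form, posterior odds = prior odds × likelihood ratio, so prior odds = posterior odds ÷ LR.
Posterior odds = 0.219/(1−0.219) = 0.2804. LR = 0.55/0.32 = 1.7188.
Prior odds = 0.2804/1.7188 = 0.1631, so P(S) = 0.1631/(1+0.1631) ≈ 0.14.

P(S) = 0.14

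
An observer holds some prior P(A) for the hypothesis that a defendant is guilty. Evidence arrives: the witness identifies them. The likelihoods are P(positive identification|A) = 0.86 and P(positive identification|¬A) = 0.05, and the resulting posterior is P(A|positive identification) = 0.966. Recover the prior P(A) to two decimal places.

P(A) = 0.62

Bayes' rule in odds form gives O(A|E) = O(A)·[P(E|A)/P(E|¬A)], hence O(A) = O(A|E)/LR.
Posterior odds = 0.966/(1−0.966) = 28.4118. LR = 0.86/0.05 = 17.2000.
Prior odds = 28.4118/17.2000 = 1.6518, so P(A) = 1.6518/(1+1.6518) ≈ 0.62.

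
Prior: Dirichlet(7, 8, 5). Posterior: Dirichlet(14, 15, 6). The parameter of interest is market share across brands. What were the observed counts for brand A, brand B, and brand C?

counts (7, 7, 1)

For a Dirichlet(α) prior with multinomial counts c, the posterior is Dirichlet(α + c) componentwise.
Counts are posterior − prior componentwise: 14−7=7, 15−8=7, 6−5=1.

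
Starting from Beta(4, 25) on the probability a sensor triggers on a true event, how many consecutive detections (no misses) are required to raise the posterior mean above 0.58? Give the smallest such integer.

k = 31

After k detections and 0 misses the posterior is Beta(4+k, 25), with mean (4+k)/(4+25+k).
Set (4+k)/(29+k) > 0.58 and solve: k > (0.58·29 − 4)/(1 − 0.58) = 30.524.
The smallest integer exceeding 30.524 is 31.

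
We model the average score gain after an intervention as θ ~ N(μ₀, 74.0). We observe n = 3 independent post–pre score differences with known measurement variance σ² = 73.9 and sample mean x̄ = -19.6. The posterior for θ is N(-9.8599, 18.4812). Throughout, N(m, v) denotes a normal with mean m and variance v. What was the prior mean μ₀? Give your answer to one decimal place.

μ₀ = 19.4

With known observation variance, the Normal–Normal posterior has precision τ_n = τ₀ + n/σ² and mean μ_n = (τ₀μ₀ + (n/σ²)x̄)/τ_n.
Here τ₀ = 1/74.0 = 0.013514 and τ_data = 3/73.9 = 0.040595, so τ_n = 0.054109.
Rearranging for μ₀: μ₀ = (μ_n·τ_n − τ_data·x̄)/τ₀ = (-9.8599·0.054109 − 0.040595·-19.6) / 0.013514 = 0.262153/0.013514 ≈ 19.4.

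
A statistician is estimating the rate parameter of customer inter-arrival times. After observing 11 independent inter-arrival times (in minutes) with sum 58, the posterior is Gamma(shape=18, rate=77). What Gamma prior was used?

Gamma(shape=7, rate=19)

For an exponential likelihood with a Gamma(α, β) prior on the rate, n observations with total T give posterior Gamma(α+n, β+T).
So α = 18 − 11 = 7 and β = 77 − 58 = 19.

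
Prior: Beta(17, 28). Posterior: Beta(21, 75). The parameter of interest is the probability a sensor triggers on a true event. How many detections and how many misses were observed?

Beta is conjugate to the binomial likelihood: posterior = Beta(a+s, b+f).
So s = 21 − 17 = 4 and f = 75 − 28 = 47.

4 detections and 47 misses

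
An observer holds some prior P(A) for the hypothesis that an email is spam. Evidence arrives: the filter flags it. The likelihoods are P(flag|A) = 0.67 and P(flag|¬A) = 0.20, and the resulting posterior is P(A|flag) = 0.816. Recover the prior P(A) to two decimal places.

In odds form, posterior odds = prior odds × likelihood ratio, so prior odds = posterior odds ÷ LR.
Posterior odds = 0.816/(1−0.816) = 4.4348. LR = 0.67/0.20 = 3.3500.
Prior odds = 4.4348/3.3500 = 1.3238, so P(A) = 1.3238/(1+1.3238) ≈ 0.57.

P(A) = 0.57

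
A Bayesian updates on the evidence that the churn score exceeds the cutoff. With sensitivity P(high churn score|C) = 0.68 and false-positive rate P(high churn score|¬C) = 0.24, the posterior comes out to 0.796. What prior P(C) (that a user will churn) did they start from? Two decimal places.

Bayes' rule in odds form gives O(C|E) = O(C)·[P(E|C)/P(E|¬C)], hence O(C) = O(C|E)/LR.
Posterior odds = 0.796/(1−0.796) = 3.9020. LR = 0.68/0.24 = 2.8333.
Prior odds = 3.9020/2.8333 = 1.3772, so P(C) = 1.3772/(1+1.3772) ≈ 0.58.

P(C) = 0.58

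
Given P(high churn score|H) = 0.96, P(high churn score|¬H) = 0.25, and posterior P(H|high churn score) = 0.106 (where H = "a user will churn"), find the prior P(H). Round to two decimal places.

P(H) = 0.03

Bayes' rule in odds form gives O(H|E) = O(H)·[P(E|H)/P(E|¬H)], hence O(H) = O(H|E)/LR.
Posterior odds = 0.106/(1−0.106) = 0.1186. LR = 0.96/0.25 = 3.8400.
Prior odds = 0.1186/3.8400 = 0.0309, so P(H) = 0.0309/(1+0.0309) ≈ 0.03.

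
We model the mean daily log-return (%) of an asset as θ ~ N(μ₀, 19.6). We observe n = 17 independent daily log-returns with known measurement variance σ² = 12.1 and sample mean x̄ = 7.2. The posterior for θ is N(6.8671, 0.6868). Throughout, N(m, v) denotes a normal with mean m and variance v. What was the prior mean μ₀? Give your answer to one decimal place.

μ₀ = -2.3

The posterior mean is a precision-weighted average: μ_n = (τ₀μ₀ + τ_data·x̄)/(τ₀+τ_data), with τ₀=1/σ₀² and τ_data=n/σ².
Here τ₀ = 1/19.6 = 0.051020 and τ_data = 17/12.1 = 1.404959, so τ_n = 1.455979.
Rearranging for μ₀: μ₀ = (μ_n·τ_n − τ_data·x̄)/τ₀ = (6.8671·1.455979 − 1.404959·7.2) / 0.051020 = -0.117351/0.051020 ≈ -2.3.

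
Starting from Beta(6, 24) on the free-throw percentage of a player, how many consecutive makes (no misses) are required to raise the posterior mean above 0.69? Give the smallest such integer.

After k makes and 0 misses the posterior is Beta(6+k, 24), with mean (6+k)/(6+24+k).
Set (6+k)/(30+k) > 0.69 and solve: k > (0.69·30 − 6)/(1 − 0.69) = 47.419.
The smallest integer exceeding 47.419 is 48, and checking k=48: (54)/(78) = 0.6923 > 0.69.

k = 48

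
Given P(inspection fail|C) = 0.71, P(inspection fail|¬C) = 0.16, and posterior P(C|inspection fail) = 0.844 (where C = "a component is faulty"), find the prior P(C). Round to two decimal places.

In odds form, posterior odds = prior odds × likelihood ratio, so prior odds = posterior odds ÷ LR.
Posterior odds = 0.844/(1−0.844) = 5.4103. LR = 0.71/0.16 = 4.4375.
Prior odds = 5.4103/4.4375 = 1.2192, so P(C) = 1.2192/(1+1.2192) ≈ 0.55.

P(C) = 0.55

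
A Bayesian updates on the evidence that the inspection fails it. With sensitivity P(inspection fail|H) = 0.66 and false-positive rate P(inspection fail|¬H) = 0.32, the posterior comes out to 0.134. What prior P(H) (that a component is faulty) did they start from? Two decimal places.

In odds form, posterior odds = prior odds × likelihood ratio, so prior odds = posterior odds ÷ LR.
Posterior odds = 0.134/(1−0.134) = 0.1547. LR = 0.66/0.32 = 2.0625.
Prior odds = 0.1547/2.0625 = 0.0750, so P(H) = 0.0750/(1+0.0750) ≈ 0.07.

P(H) = 0.07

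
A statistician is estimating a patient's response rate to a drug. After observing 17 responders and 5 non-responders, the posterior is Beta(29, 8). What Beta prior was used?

Beta is conjugate to the binomial likelihood: posterior = Beta(a+s, b+f).
So a = 29 − 17 = 12 and b = 8 − 5 = 3.

Beta(12, 3)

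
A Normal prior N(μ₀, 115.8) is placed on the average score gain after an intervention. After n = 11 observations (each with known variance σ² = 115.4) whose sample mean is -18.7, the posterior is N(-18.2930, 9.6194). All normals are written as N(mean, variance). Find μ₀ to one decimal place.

The posterior mean is a precision-weighted average: μ_n = (τ₀μ₀ + τ_data·x̄)/(τ₀+τ_data), with τ₀=1/σ₀² and τ_data=n/σ².
Here τ₀ = 1/115.8 = 0.008636 and τ_data = 11/115.4 = 0.095321, so τ_n = 0.103957.
Rearranging for μ₀: μ₀ = (μ_n·τ_n − τ_data·x̄)/τ₀ = (-18.2930·0.103957 − 0.095321·-18.7) / 0.008636 = -0.119183/0.008636 ≈ -13.8.

μ₀ = -13.8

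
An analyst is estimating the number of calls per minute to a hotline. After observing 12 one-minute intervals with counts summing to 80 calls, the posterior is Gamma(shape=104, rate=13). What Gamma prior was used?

Gamma(shape=24, rate=1)

A Gamma(α, β) prior (rate parametrization) on a Poisson rate with n observations summing to S gives posterior Gamma(α+S, β+n).
So α = 104 − 80 = 24 and β = 13 − 12 = 1.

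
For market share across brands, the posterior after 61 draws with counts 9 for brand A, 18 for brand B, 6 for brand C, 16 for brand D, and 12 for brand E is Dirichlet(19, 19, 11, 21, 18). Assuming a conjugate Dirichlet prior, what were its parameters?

For a Dirichlet(α) prior with multinomial counts c, the posterior is Dirichlet(α + c) componentwise.
Subtract each count from the matching posterior parameter: 19−9=10, 19−18=1, 11−6=5, 21−16=5, 18−12=6.

Dirichlet(10, 1, 5, 5, 6)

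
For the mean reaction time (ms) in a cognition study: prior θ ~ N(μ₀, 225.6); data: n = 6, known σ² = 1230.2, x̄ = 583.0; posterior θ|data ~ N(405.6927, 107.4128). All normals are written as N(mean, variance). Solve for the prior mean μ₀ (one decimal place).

With known observation variance, the Normal–Normal posterior has precision τ_n = τ₀ + n/σ² and mean μ_n = (τ₀μ₀ + (n/σ²)x̄)/τ_n.
Here τ₀ = 1/225.6 = 0.004433 and τ_data = 6/1230.2 = 0.004877, so τ_n = 0.009310.
Rearranging for μ₀: μ₀ = (μ_n·τ_n − τ_data·x̄)/τ₀ = (405.6927·0.009310 − 0.004877·583.0) / 0.004433 = 0.933708/0.004433 ≈ 210.6.

μ₀ = 210.6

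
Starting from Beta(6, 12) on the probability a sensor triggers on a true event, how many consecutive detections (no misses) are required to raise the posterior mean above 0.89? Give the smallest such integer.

After k detections and 0 misses the posterior is Beta(6+k, 12), with mean (6+k)/(6+12+k).
Set (6+k)/(18+k) > 0.89 and solve: k > (0.89·18 − 6)/(1 − 0.89) = 91.091.
The smallest integer exceeding 91.091 is 92, and checking k=92: (98)/(110) = 0.8909 > 0.89.

k = 92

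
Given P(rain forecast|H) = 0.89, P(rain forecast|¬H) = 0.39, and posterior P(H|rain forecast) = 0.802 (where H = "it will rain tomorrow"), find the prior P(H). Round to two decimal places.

In odds form, posterior odds = prior odds × likelihood ratio, so prior odds = posterior odds ÷ LR.
Posterior odds = 0.802/(1−0.802) = 4.0505. LR = 0.89/0.39 = 2.2821.
Prior odds = 4.0505/2.2821 = 1.7749, so P(H) = 1.7749/(1+1.7749) ≈ 0.64.

P(H) = 0.64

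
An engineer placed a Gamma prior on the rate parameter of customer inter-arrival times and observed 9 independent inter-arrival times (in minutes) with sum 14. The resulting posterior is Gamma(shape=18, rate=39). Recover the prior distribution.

Gamma–exponential conjugacy: posterior shape = α + n, posterior rate = β + Σtᵢ.
So α = 18 − 9 = 9 and β = 39 − 14 = 25.

Gamma(shape=9, rate=25)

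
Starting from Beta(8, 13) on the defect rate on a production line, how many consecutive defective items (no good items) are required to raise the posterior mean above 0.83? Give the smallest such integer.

k = 56

After k defective items and 0 good items the posterior is Beta(8+k, 13), with mean (8+k)/(8+13+k).
Set (8+k)/(21+k) > 0.83 and solve: k > (0.83·21 − 8)/(1 − 0.83) = 55.471.
The smallest integer exceeding 55.471 is 56.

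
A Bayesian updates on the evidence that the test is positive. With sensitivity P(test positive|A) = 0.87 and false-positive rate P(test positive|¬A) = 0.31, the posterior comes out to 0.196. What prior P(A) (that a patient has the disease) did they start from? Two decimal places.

Bayes' rule in odds form gives O(A|E) = O(A)·[P(E|A)/P(E|¬A)], hence O(A) = O(A|E)/LR.
Posterior odds = 0.196/(1−0.196) = 0.2438. LR = 0.87/0.31 = 2.8065.
Prior odds = 0.2438/2.8065 = 0.0869, so P(A) = 0.0869/(1+0.0869) ≈ 0.08.

P(A) = 0.08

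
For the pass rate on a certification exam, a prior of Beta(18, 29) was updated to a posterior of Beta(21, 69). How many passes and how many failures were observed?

3 passes and 40 failures

Beta is conjugate to the binomial likelihood: posterior = Beta(α+s, β+f).
Match parameters: s=21−18=3, f=69−29=40.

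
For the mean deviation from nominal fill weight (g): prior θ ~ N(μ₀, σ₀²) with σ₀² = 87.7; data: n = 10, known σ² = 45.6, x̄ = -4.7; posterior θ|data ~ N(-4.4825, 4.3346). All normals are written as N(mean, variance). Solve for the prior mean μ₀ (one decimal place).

μ₀ = -0.3

The posterior mean is a precision-weighted average: μ_n = (τ₀μ₀ + τ_data·x̄)/(τ₀+τ_data), with τ₀=1/σ₀² and τ_data=n/σ².
Here τ₀ = 1/87.7 = 0.011403 and τ_data = 10/45.6 = 0.219298, so τ_n = 0.230701.
Rearranging for μ₀: μ₀ = (μ_n·τ_n − τ_data·x̄)/τ₀ = (-4.4825·0.230701 − 0.219298·-4.7) / 0.011403 = -0.003417/0.011403 ≈ -0.3.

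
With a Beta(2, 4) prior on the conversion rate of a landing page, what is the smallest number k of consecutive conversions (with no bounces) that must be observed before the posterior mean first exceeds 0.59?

k = 4

After k conversions and 0 bounces the posterior is Beta(2+k, 4), with mean (2+k)/(2+4+k).
Set (2+k)/(6+k) > 0.59 and solve: k > (0.59·6 − 2)/(1 − 0.59) = 3.756.
The smallest integer exceeding 3.756 is 4, and checking k=4: (6)/(10) = 0.6000 > 0.59.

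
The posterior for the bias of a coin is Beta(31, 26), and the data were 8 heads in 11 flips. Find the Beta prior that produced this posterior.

Under Beta–binomial conjugacy the posterior parameters are (a+s, b+f).
Subtract the data counts: 31−8=23, 26−3=23.

Beta(23, 23)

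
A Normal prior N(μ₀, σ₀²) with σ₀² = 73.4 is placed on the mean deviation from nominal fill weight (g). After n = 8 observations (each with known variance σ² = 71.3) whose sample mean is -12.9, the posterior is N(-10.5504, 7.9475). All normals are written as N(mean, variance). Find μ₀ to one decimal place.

With known observation variance, the Normal–Normal posterior has precision τ_n = τ₀ + n/σ² and mean μ_n = (τ₀μ₀ + (n/σ²)x̄)/τ_n.
Here τ₀ = 1/73.4 = 0.013624 and τ_data = 8/71.3 = 0.112202, so τ_n = 0.125826.
Rearranging for μ₀: μ₀ = (μ_n·τ_n − τ_data·x̄)/τ₀ = (-10.5504·0.125826 − 0.112202·-12.9) / 0.013624 = 0.119891/0.013624 ≈ 8.8.

μ₀ = 8.8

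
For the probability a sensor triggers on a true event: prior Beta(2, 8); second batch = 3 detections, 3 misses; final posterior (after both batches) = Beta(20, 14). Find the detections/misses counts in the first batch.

Sequential conjugate updates are equivalent to a single update on the pooled data, so total successes = posterior α − prior α and total failures = posterior β − prior β.
Total across both batches: 20−2=18 detections, 14−8=6 misses.
Subtract the second batch: 18−3=15 detections and 6−3=3 misses.

15 detections and 3 misses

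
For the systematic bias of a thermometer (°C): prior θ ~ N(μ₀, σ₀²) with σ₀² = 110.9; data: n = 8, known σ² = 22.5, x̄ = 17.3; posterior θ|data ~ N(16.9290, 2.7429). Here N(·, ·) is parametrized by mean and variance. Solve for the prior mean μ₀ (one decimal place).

With known observation variance, the Normal–Normal posterior has precision τ_n = τ₀ + n/σ² and mean μ_n = (τ₀μ₀ + (n/σ²)x̄)/τ_n.
Here τ₀ = 1/110.9 = 0.009017 and τ_data = 8/22.5 = 0.355556, so τ_n = 0.364573.
Rearranging for μ₀: μ₀ = (μ_n·τ_n − τ_data·x̄)/τ₀ = (16.9290·0.364573 − 0.355556·17.3) / 0.009017 = 0.020738/0.009017 ≈ 2.3.

μ₀ = 2.3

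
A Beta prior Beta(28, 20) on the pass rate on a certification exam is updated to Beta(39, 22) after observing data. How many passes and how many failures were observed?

A Beta(α, β) prior with s successes and f failures in binomial data gives a Beta(α+s, β+f) posterior.
Match parameters: s=39−28=11, f=22−20=2.

11 passes and 2 failures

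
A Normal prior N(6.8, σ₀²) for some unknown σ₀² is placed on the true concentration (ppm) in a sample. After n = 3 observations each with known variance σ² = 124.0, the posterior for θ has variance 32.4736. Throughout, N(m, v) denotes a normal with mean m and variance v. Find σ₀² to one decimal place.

σ₀² = 151.5

Posterior precision equals prior precision plus data precision: 1/σ_n² = 1/σ₀² + n/σ².
So 1/σ₀² = 1/32.4736 − 3/124.0 = 0.030794 − 0.024194 = 0.006600.
Hence σ₀² = 1/0.006600 ≈ 151.5.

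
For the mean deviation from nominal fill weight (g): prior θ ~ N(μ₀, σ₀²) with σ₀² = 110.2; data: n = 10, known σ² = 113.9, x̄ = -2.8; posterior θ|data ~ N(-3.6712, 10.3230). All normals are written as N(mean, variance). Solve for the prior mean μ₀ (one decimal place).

μ₀ = -12.1

The posterior mean is a precision-weighted average: μ_n = (τ₀μ₀ + τ_data·x̄)/(τ₀+τ_data), with τ₀=1/σ₀² and τ_data=n/σ².
Here τ₀ = 1/110.2 = 0.009074 and τ_data = 10/113.9 = 0.087796, so τ_n = 0.096870.
Rearranging for μ₀: μ₀ = (μ_n·τ_n − τ_data·x̄)/τ₀ = (-3.6712·0.096870 − 0.087796·-2.8) / 0.009074 = -0.109800/0.009074 ≈ -12.1.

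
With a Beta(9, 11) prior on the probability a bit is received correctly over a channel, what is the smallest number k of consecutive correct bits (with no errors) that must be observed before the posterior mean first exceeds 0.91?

k = 103

After k correct bits and 0 errors the posterior is Beta(9+k, 11), with mean (9+k)/(9+11+k).
Set (9+k)/(20+k) > 0.91 and solve: k > (0.91·20 − 9)/(1 − 0.91) = 102.222.
The smallest integer exceeding 102.222 is 103, and checking k=103: (112)/(123) = 0.9106 > 0.91.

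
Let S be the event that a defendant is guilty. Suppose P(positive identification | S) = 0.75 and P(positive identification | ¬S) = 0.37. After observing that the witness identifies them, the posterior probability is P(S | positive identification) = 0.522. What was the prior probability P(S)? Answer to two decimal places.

Bayes' rule in odds form gives O(S|E) = O(S)·[P(E|S)/P(E|¬S)], hence O(S) = O(S|E)/LR.
Posterior odds = 0.522/(1−0.522) = 1.0921. LR = 0.75/0.37 = 2.0270.
Prior odds = 1.0921/2.0270 = 0.5388, so P(S) = 0.5388/(1+0.5388) ≈ 0.35.

P(S) = 0.35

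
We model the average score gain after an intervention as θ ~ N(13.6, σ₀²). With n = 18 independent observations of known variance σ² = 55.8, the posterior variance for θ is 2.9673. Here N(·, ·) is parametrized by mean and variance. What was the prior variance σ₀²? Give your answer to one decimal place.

σ₀² = 69.3

Posterior precision equals prior precision plus data precision: 1/σ_n² = 1/σ₀² + n/σ².
So 1/σ₀² = 1/2.9673 − 18/55.8 = 0.337007 − 0.322581 = 0.014426.
Hence σ₀² = 1/0.014426 ≈ 69.3.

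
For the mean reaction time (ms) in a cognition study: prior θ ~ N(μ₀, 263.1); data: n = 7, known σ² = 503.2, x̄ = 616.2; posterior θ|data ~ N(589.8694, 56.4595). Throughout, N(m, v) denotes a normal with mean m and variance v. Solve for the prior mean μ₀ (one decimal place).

μ₀ = 493.5

The posterior mean is a precision-weighted average: μ_n = (τ₀μ₀ + τ_data·x̄)/(τ₀+τ_data), with τ₀=1/σ₀² and τ_data=n/σ².
Here τ₀ = 1/263.1 = 0.003801 and τ_data = 7/503.2 = 0.013911, so τ_n = 0.017712.
Rearranging for μ₀: μ₀ = (μ_n·τ_n − τ_data·x̄)/τ₀ = (589.8694·0.017712 − 0.013911·616.2) / 0.003801 = 1.875809/0.003801 ≈ 493.5.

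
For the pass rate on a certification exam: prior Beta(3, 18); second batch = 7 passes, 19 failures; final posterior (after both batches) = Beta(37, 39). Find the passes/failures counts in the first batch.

Because Beta–binomial updating is additive in the counts, the combined data contributed (α_post−α_prior, β_post−β_prior) successes and failures.
Total across both batches: 37−3=34 passes, 39−18=21 failures.
Subtract the second batch: 34−7=27 passes and 21−19=2 failures.

27 passes and 2 failures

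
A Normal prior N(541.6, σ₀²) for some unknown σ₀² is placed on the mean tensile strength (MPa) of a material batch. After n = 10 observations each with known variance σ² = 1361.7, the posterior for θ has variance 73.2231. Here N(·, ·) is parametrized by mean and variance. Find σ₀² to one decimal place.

For the Normal–Normal model with known σ², precisions add: τ_n = τ₀ + n/σ².
So 1/σ₀² = 1/73.2231 − 10/1361.7 = 0.013657 − 0.007344 = 0.006313.
Hence σ₀² = 1/0.006313 ≈ 158.4.

σ₀² = 158.4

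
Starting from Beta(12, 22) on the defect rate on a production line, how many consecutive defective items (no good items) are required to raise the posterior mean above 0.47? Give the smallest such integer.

k = 8

After k defective items and 0 good items the posterior is Beta(12+k, 22), with mean (12+k)/(12+22+k).
Set (12+k)/(34+k) > 0.47 and solve: k > (0.47·34 − 12)/(1 − 0.47) = 7.509.
The smallest integer exceeding 7.509 is 8, and checking k=8: (20)/(42) = 0.4762 > 0.47.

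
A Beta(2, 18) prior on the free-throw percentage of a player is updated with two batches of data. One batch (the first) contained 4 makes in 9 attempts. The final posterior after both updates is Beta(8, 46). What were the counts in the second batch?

Sequential conjugate updates are equivalent to a single update on the pooled data, so total successes = posterior α − prior α and total failures = posterior β − prior β.
Total across both batches: 8−2=6 makes, 46−18=28 misses.
Subtract the first batch: 6−4=2 makes and 28−5=23 misses.

2 makes and 23 misses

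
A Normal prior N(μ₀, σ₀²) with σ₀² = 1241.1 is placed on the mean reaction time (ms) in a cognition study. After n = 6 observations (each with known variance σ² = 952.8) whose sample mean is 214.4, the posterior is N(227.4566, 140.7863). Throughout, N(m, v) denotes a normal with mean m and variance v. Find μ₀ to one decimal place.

The posterior mean is a precision-weighted average: μ_n = (τ₀μ₀ + τ_data·x̄)/(τ₀+τ_data), with τ₀=1/σ₀² and τ_data=n/σ².
Here τ₀ = 1/1241.1 = 0.000806 and τ_data = 6/952.8 = 0.006297, so τ_n = 0.007103.
Rearranging for μ₀: μ₀ = (μ_n·τ_n − τ_data·x̄)/τ₀ = (227.4566·0.007103 − 0.006297·214.4) / 0.000806 = 0.265547/0.000806 ≈ 329.5.

μ₀ = 329.5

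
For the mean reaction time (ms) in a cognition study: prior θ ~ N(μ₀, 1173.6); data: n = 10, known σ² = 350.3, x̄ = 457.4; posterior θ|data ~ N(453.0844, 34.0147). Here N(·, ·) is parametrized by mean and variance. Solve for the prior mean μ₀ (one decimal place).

With known observation variance, the Normal–Normal posterior has precision τ_n = τ₀ + n/σ² and mean μ_n = (τ₀μ₀ + (n/σ²)x̄)/τ_n.
Here τ₀ = 1/1173.6 = 0.000852 and τ_data = 10/350.3 = 0.028547, so τ_n = 0.029399.
Rearranging for μ₀: μ₀ = (μ_n·τ_n − τ_data·x̄)/τ₀ = (453.0844·0.029399 − 0.028547·457.4) / 0.000852 = 0.262830/0.000852 ≈ 308.5.

μ₀ = 308.5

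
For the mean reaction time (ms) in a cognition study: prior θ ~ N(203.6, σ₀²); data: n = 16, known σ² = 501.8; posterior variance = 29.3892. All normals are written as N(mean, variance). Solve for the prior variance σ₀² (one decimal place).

For the Normal–Normal model with known σ², precisions add: τ_n = τ₀ + n/σ².
So 1/σ₀² = 1/29.3892 − 16/501.8 = 0.034026 − 0.031885 = 0.002141.
Hence σ₀² = 1/0.002141 ≈ 467.1.

σ₀² = 467.1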